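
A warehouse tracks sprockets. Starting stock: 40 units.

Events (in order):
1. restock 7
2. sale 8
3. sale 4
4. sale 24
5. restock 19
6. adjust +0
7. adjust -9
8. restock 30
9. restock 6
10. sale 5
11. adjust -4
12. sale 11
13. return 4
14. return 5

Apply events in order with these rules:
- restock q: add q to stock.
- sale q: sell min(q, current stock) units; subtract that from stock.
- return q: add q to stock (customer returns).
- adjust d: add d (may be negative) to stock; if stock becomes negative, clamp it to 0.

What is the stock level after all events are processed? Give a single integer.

Processing events:
Start: stock = 40
  Event 1 (restock 7): 40 + 7 = 47
  Event 2 (sale 8): sell min(8,47)=8. stock: 47 - 8 = 39. total_sold = 8
  Event 3 (sale 4): sell min(4,39)=4. stock: 39 - 4 = 35. total_sold = 12
  Event 4 (sale 24): sell min(24,35)=24. stock: 35 - 24 = 11. total_sold = 36
  Event 5 (restock 19): 11 + 19 = 30
  Event 6 (adjust +0): 30 + 0 = 30
  Event 7 (adjust -9): 30 + -9 = 21
  Event 8 (restock 30): 21 + 30 = 51
  Event 9 (restock 6): 51 + 6 = 57
  Event 10 (sale 5): sell min(5,57)=5. stock: 57 - 5 = 52. total_sold = 41
  Event 11 (adjust -4): 52 + -4 = 48
  Event 12 (sale 11): sell min(11,48)=11. stock: 48 - 11 = 37. total_sold = 52
  Event 13 (return 4): 37 + 4 = 41
  Event 14 (return 5): 41 + 5 = 46
Final: stock = 46, total_sold = 52

Answer: 46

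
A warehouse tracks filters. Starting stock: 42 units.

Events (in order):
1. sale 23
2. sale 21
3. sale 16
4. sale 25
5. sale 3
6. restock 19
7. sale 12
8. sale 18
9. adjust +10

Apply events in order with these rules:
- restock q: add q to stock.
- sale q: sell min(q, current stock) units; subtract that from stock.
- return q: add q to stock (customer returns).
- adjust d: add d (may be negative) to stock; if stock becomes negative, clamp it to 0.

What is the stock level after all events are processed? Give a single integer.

Answer: 10

Derivation:
Processing events:
Start: stock = 42
  Event 1 (sale 23): sell min(23,42)=23. stock: 42 - 23 = 19. total_sold = 23
  Event 2 (sale 21): sell min(21,19)=19. stock: 19 - 19 = 0. total_sold = 42
  Event 3 (sale 16): sell min(16,0)=0. stock: 0 - 0 = 0. total_sold = 42
  Event 4 (sale 25): sell min(25,0)=0. stock: 0 - 0 = 0. total_sold = 42
  Event 5 (sale 3): sell min(3,0)=0. stock: 0 - 0 = 0. total_sold = 42
  Event 6 (restock 19): 0 + 19 = 19
  Event 7 (sale 12): sell min(12,19)=12. stock: 19 - 12 = 7. total_sold = 54
  Event 8 (sale 18): sell min(18,7)=7. stock: 7 - 7 = 0. total_sold = 61
  Event 9 (adjust +10): 0 + 10 = 10
Final: stock = 10, total_sold = 61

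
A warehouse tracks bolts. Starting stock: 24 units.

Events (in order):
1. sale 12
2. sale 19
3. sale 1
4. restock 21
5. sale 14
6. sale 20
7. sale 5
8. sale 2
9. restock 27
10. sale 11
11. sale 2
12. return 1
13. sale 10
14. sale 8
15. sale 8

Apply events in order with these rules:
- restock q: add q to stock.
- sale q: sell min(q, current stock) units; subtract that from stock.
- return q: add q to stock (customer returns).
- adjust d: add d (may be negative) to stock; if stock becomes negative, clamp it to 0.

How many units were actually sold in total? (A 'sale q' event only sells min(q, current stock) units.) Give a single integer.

Answer: 73

Derivation:
Processing events:
Start: stock = 24
  Event 1 (sale 12): sell min(12,24)=12. stock: 24 - 12 = 12. total_sold = 12
  Event 2 (sale 19): sell min(19,12)=12. stock: 12 - 12 = 0. total_sold = 24
  Event 3 (sale 1): sell min(1,0)=0. stock: 0 - 0 = 0. total_sold = 24
  Event 4 (restock 21): 0 + 21 = 21
  Event 5 (sale 14): sell min(14,21)=14. stock: 21 - 14 = 7. total_sold = 38
  Event 6 (sale 20): sell min(20,7)=7. stock: 7 - 7 = 0. total_sold = 45
  Event 7 (sale 5): sell min(5,0)=0. stock: 0 - 0 = 0. total_sold = 45
  Event 8 (sale 2): sell min(2,0)=0. stock: 0 - 0 = 0. total_sold = 45
  Event 9 (restock 27): 0 + 27 = 27
  Event 10 (sale 11): sell min(11,27)=11. stock: 27 - 11 = 16. total_sold = 56
  Event 11 (sale 2): sell min(2,16)=2. stock: 16 - 2 = 14. total_sold = 58
  Event 12 (return 1): 14 + 1 = 15
  Event 13 (sale 10): sell min(10,15)=10. stock: 15 - 10 = 5. total_sold = 68
  Event 14 (sale 8): sell min(8,5)=5. stock: 5 - 5 = 0. total_sold = 73
  Event 15 (sale 8): sell min(8,0)=0. stock: 0 - 0 = 0. total_sold = 73
Final: stock = 0, total_sold = 73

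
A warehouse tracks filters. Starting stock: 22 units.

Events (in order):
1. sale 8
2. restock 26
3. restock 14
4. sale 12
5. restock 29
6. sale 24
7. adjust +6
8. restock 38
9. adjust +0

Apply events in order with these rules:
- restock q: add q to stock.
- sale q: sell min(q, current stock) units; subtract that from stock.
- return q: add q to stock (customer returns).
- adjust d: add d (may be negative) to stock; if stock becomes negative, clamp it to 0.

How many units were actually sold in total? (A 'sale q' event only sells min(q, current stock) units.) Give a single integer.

Answer: 44

Derivation:
Processing events:
Start: stock = 22
  Event 1 (sale 8): sell min(8,22)=8. stock: 22 - 8 = 14. total_sold = 8
  Event 2 (restock 26): 14 + 26 = 40
  Event 3 (restock 14): 40 + 14 = 54
  Event 4 (sale 12): sell min(12,54)=12. stock: 54 - 12 = 42. total_sold = 20
  Event 5 (restock 29): 42 + 29 = 71
  Event 6 (sale 24): sell min(24,71)=24. stock: 71 - 24 = 47. total_sold = 44
  Event 7 (adjust +6): 47 + 6 = 53
  Event 8 (restock 38): 53 + 38 = 91
  Event 9 (adjust +0): 91 + 0 = 91
Final: stock = 91, total_sold = 44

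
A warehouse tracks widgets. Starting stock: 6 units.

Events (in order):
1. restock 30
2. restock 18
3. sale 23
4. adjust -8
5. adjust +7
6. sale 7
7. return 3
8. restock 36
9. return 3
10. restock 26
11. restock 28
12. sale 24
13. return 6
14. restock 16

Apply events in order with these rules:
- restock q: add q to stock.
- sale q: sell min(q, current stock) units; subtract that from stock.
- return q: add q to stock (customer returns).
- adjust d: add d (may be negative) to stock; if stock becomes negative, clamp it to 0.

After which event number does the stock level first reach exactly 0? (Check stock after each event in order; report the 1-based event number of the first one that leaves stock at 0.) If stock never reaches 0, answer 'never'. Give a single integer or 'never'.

Answer: never

Derivation:
Processing events:
Start: stock = 6
  Event 1 (restock 30): 6 + 30 = 36
  Event 2 (restock 18): 36 + 18 = 54
  Event 3 (sale 23): sell min(23,54)=23. stock: 54 - 23 = 31. total_sold = 23
  Event 4 (adjust -8): 31 + -8 = 23
  Event 5 (adjust +7): 23 + 7 = 30
  Event 6 (sale 7): sell min(7,30)=7. stock: 30 - 7 = 23. total_sold = 30
  Event 7 (return 3): 23 + 3 = 26
  Event 8 (restock 36): 26 + 36 = 62
  Event 9 (return 3): 62 + 3 = 65
  Event 10 (restock 26): 65 + 26 = 91
  Event 11 (restock 28): 91 + 28 = 119
  Event 12 (sale 24): sell min(24,119)=24. stock: 119 - 24 = 95. total_sold = 54
  Event 13 (return 6): 95 + 6 = 101
  Event 14 (restock 16): 101 + 16 = 117
Final: stock = 117, total_sold = 54

Stock never reaches 0.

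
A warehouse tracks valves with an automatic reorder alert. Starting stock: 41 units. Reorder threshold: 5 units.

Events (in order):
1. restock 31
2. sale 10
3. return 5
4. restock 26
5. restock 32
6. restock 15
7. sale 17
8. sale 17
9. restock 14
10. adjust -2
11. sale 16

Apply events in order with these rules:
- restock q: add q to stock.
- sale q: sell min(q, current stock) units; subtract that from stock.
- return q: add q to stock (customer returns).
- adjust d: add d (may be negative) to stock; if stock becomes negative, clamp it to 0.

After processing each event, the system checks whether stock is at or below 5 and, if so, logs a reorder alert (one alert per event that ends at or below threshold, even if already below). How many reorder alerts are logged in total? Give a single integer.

Processing events:
Start: stock = 41
  Event 1 (restock 31): 41 + 31 = 72
  Event 2 (sale 10): sell min(10,72)=10. stock: 72 - 10 = 62. total_sold = 10
  Event 3 (return 5): 62 + 5 = 67
  Event 4 (restock 26): 67 + 26 = 93
  Event 5 (restock 32): 93 + 32 = 125
  Event 6 (restock 15): 125 + 15 = 140
  Event 7 (sale 17): sell min(17,140)=17. stock: 140 - 17 = 123. total_sold = 27
  Event 8 (sale 17): sell min(17,123)=17. stock: 123 - 17 = 106. total_sold = 44
  Event 9 (restock 14): 106 + 14 = 120
  Event 10 (adjust -2): 120 + -2 = 118
  Event 11 (sale 16): sell min(16,118)=16. stock: 118 - 16 = 102. total_sold = 60
Final: stock = 102, total_sold = 60

Checking against threshold 5:
  After event 1: stock=72 > 5
  After event 2: stock=62 > 5
  After event 3: stock=67 > 5
  After event 4: stock=93 > 5
  After event 5: stock=125 > 5
  After event 6: stock=140 > 5
  After event 7: stock=123 > 5
  After event 8: stock=106 > 5
  After event 9: stock=120 > 5
  After event 10: stock=118 > 5
  After event 11: stock=102 > 5
Alert events: []. Count = 0

Answer: 0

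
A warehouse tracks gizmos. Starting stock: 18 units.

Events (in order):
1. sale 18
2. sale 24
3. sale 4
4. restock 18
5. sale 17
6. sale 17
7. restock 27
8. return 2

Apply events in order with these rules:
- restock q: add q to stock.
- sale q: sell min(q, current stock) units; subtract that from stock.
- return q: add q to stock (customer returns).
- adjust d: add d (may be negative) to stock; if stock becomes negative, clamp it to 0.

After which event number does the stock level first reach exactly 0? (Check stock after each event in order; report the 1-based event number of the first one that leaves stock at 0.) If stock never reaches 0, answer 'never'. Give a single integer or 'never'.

Answer: 1

Derivation:
Processing events:
Start: stock = 18
  Event 1 (sale 18): sell min(18,18)=18. stock: 18 - 18 = 0. total_sold = 18
  Event 2 (sale 24): sell min(24,0)=0. stock: 0 - 0 = 0. total_sold = 18
  Event 3 (sale 4): sell min(4,0)=0. stock: 0 - 0 = 0. total_sold = 18
  Event 4 (restock 18): 0 + 18 = 18
  Event 5 (sale 17): sell min(17,18)=17. stock: 18 - 17 = 1. total_sold = 35
  Event 6 (sale 17): sell min(17,1)=1. stock: 1 - 1 = 0. total_sold = 36
  Event 7 (restock 27): 0 + 27 = 27
  Event 8 (return 2): 27 + 2 = 29
Final: stock = 29, total_sold = 36

First zero at event 1.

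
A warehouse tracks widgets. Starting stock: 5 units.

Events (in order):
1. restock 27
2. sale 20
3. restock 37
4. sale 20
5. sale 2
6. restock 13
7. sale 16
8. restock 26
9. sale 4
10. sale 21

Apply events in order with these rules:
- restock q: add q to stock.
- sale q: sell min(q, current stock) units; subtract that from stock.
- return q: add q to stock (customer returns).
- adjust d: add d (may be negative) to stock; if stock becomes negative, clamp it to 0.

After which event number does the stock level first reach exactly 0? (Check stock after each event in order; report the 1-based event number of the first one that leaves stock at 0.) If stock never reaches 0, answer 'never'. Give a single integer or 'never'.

Processing events:
Start: stock = 5
  Event 1 (restock 27): 5 + 27 = 32
  Event 2 (sale 20): sell min(20,32)=20. stock: 32 - 20 = 12. total_sold = 20
  Event 3 (restock 37): 12 + 37 = 49
  Event 4 (sale 20): sell min(20,49)=20. stock: 49 - 20 = 29. total_sold = 40
  Event 5 (sale 2): sell min(2,29)=2. stock: 29 - 2 = 27. total_sold = 42
  Event 6 (restock 13): 27 + 13 = 40
  Event 7 (sale 16): sell min(16,40)=16. stock: 40 - 16 = 24. total_sold = 58
  Event 8 (restock 26): 24 + 26 = 50
  Event 9 (sale 4): sell min(4,50)=4. stock: 50 - 4 = 46. total_sold = 62
  Event 10 (sale 21): sell min(21,46)=21. stock: 46 - 21 = 25. total_sold = 83
Final: stock = 25, total_sold = 83

Stock never reaches 0.

Answer: never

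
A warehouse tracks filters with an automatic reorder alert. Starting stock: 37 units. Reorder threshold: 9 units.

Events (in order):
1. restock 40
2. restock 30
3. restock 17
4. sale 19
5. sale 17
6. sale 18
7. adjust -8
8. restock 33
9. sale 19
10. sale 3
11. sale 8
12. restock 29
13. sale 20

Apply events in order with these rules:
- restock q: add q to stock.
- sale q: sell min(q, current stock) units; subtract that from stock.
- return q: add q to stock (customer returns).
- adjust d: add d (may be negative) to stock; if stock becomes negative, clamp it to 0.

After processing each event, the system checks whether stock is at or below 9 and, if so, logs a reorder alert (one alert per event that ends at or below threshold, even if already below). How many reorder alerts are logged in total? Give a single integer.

Answer: 0

Derivation:
Processing events:
Start: stock = 37
  Event 1 (restock 40): 37 + 40 = 77
  Event 2 (restock 30): 77 + 30 = 107
  Event 3 (restock 17): 107 + 17 = 124
  Event 4 (sale 19): sell min(19,124)=19. stock: 124 - 19 = 105. total_sold = 19
  Event 5 (sale 17): sell min(17,105)=17. stock: 105 - 17 = 88. total_sold = 36
  Event 6 (sale 18): sell min(18,88)=18. stock: 88 - 18 = 70. total_sold = 54
  Event 7 (adjust -8): 70 + -8 = 62
  Event 8 (restock 33): 62 + 33 = 95
  Event 9 (sale 19): sell min(19,95)=19. stock: 95 - 19 = 76. total_sold = 73
  Event 10 (sale 3): sell min(3,76)=3. stock: 76 - 3 = 73. total_sold = 76
  Event 11 (sale 8): sell min(8,73)=8. stock: 73 - 8 = 65. total_sold = 84
  Event 12 (restock 29): 65 + 29 = 94
  Event 13 (sale 20): sell min(20,94)=20. stock: 94 - 20 = 74. total_sold = 104
Final: stock = 74, total_sold = 104

Checking against threshold 9:
  After event 1: stock=77 > 9
  After event 2: stock=107 > 9
  After event 3: stock=124 > 9
  After event 4: stock=105 > 9
  After event 5: stock=88 > 9
  After event 6: stock=70 > 9
  After event 7: stock=62 > 9
  After event 8: stock=95 > 9
  After event 9: stock=76 > 9
  After event 10: stock=73 > 9
  After event 11: stock=65 > 9
  After event 12: stock=94 > 9
  After event 13: stock=74 > 9
Alert events: []. Count = 0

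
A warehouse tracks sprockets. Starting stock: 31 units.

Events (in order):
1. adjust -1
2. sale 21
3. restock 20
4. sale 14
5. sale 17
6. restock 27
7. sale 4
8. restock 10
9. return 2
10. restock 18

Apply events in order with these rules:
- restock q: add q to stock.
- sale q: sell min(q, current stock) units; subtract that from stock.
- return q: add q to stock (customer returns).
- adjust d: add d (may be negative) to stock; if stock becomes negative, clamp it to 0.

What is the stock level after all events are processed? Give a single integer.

Answer: 53

Derivation:
Processing events:
Start: stock = 31
  Event 1 (adjust -1): 31 + -1 = 30
  Event 2 (sale 21): sell min(21,30)=21. stock: 30 - 21 = 9. total_sold = 21
  Event 3 (restock 20): 9 + 20 = 29
  Event 4 (sale 14): sell min(14,29)=14. stock: 29 - 14 = 15. total_sold = 35
  Event 5 (sale 17): sell min(17,15)=15. stock: 15 - 15 = 0. total_sold = 50
  Event 6 (restock 27): 0 + 27 = 27
  Event 7 (sale 4): sell min(4,27)=4. stock: 27 - 4 = 23. total_sold = 54
  Event 8 (restock 10): 23 + 10 = 33
  Event 9 (return 2): 33 + 2 = 35
  Event 10 (restock 18): 35 + 18 = 53
Final: stock = 53, total_sold = 54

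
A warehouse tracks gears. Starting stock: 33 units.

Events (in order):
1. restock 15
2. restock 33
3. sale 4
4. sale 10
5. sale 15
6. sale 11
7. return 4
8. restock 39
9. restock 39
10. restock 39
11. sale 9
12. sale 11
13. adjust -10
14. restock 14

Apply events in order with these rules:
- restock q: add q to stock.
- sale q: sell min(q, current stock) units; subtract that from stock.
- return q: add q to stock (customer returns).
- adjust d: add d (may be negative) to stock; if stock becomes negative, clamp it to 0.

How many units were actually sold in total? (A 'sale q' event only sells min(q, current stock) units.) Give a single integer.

Answer: 60

Derivation:
Processing events:
Start: stock = 33
  Event 1 (restock 15): 33 + 15 = 48
  Event 2 (restock 33): 48 + 33 = 81
  Event 3 (sale 4): sell min(4,81)=4. stock: 81 - 4 = 77. total_sold = 4
  Event 4 (sale 10): sell min(10,77)=10. stock: 77 - 10 = 67. total_sold = 14
  Event 5 (sale 15): sell min(15,67)=15. stock: 67 - 15 = 52. total_sold = 29
  Event 6 (sale 11): sell min(11,52)=11. stock: 52 - 11 = 41. total_sold = 40
  Event 7 (return 4): 41 + 4 = 45
  Event 8 (restock 39): 45 + 39 = 84
  Event 9 (restock 39): 84 + 39 = 123
  Event 10 (restock 39): 123 + 39 = 162
  Event 11 (sale 9): sell min(9,162)=9. stock: 162 - 9 = 153. total_sold = 49
  Event 12 (sale 11): sell min(11,153)=11. stock: 153 - 11 = 142. total_sold = 60
  Event 13 (adjust -10): 142 + -10 = 132
  Event 14 (restock 14): 132 + 14 = 146
Final: stock = 146, total_sold = 60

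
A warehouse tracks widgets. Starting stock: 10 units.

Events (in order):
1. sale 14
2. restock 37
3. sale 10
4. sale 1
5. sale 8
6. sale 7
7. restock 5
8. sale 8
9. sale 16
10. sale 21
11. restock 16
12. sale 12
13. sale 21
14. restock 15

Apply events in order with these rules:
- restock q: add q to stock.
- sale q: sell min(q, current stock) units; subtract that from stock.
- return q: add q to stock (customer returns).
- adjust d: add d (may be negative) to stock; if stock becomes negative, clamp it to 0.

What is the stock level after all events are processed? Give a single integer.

Processing events:
Start: stock = 10
  Event 1 (sale 14): sell min(14,10)=10. stock: 10 - 10 = 0. total_sold = 10
  Event 2 (restock 37): 0 + 37 = 37
  Event 3 (sale 10): sell min(10,37)=10. stock: 37 - 10 = 27. total_sold = 20
  Event 4 (sale 1): sell min(1,27)=1. stock: 27 - 1 = 26. total_sold = 21
  Event 5 (sale 8): sell min(8,26)=8. stock: 26 - 8 = 18. total_sold = 29
  Event 6 (sale 7): sell min(7,18)=7. stock: 18 - 7 = 11. total_sold = 36
  Event 7 (restock 5): 11 + 5 = 16
  Event 8 (sale 8): sell min(8,16)=8. stock: 16 - 8 = 8. total_sold = 44
  Event 9 (sale 16): sell min(16,8)=8. stock: 8 - 8 = 0. total_sold = 52
  Event 10 (sale 21): sell min(21,0)=0. stock: 0 - 0 = 0. total_sold = 52
  Event 11 (restock 16): 0 + 16 = 16
  Event 12 (sale 12): sell min(12,16)=12. stock: 16 - 12 = 4. total_sold = 64
  Event 13 (sale 21): sell min(21,4)=4. stock: 4 - 4 = 0. total_sold = 68
  Event 14 (restock 15): 0 + 15 = 15
Final: stock = 15, total_sold = 68

Answer: 15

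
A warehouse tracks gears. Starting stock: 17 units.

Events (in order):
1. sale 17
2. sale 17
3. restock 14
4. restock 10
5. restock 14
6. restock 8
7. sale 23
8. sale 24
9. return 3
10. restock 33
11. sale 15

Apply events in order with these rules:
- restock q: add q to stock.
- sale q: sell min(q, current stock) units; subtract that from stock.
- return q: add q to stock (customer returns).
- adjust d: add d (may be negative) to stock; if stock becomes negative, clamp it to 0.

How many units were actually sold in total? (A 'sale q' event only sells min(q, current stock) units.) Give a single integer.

Answer: 78

Derivation:
Processing events:
Start: stock = 17
  Event 1 (sale 17): sell min(17,17)=17. stock: 17 - 17 = 0. total_sold = 17
  Event 2 (sale 17): sell min(17,0)=0. stock: 0 - 0 = 0. total_sold = 17
  Event 3 (restock 14): 0 + 14 = 14
  Event 4 (restock 10): 14 + 10 = 24
  Event 5 (restock 14): 24 + 14 = 38
  Event 6 (restock 8): 38 + 8 = 46
  Event 7 (sale 23): sell min(23,46)=23. stock: 46 - 23 = 23. total_sold = 40
  Event 8 (sale 24): sell min(24,23)=23. stock: 23 - 23 = 0. total_sold = 63
  Event 9 (return 3): 0 + 3 = 3
  Event 10 (restock 33): 3 + 33 = 36
  Event 11 (sale 15): sell min(15,36)=15. stock: 36 - 15 = 21. total_sold = 78
Final: stock = 21, total_sold = 78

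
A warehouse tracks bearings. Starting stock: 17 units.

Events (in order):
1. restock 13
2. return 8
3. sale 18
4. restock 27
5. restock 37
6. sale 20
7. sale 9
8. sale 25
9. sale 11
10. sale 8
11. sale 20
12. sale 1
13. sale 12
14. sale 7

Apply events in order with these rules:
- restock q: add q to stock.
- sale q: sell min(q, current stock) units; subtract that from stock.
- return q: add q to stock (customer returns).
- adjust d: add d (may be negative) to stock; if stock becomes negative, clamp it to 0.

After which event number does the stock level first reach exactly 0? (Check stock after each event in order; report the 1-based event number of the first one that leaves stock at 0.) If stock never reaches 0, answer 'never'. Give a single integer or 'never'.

Processing events:
Start: stock = 17
  Event 1 (restock 13): 17 + 13 = 30
  Event 2 (return 8): 30 + 8 = 38
  Event 3 (sale 18): sell min(18,38)=18. stock: 38 - 18 = 20. total_sold = 18
  Event 4 (restock 27): 20 + 27 = 47
  Event 5 (restock 37): 47 + 37 = 84
  Event 6 (sale 20): sell min(20,84)=20. stock: 84 - 20 = 64. total_sold = 38
  Event 7 (sale 9): sell min(9,64)=9. stock: 64 - 9 = 55. total_sold = 47
  Event 8 (sale 25): sell min(25,55)=25. stock: 55 - 25 = 30. total_sold = 72
  Event 9 (sale 11): sell min(11,30)=11. stock: 30 - 11 = 19. total_sold = 83
  Event 10 (sale 8): sell min(8,19)=8. stock: 19 - 8 = 11. total_sold = 91
  Event 11 (sale 20): sell min(20,11)=11. stock: 11 - 11 = 0. total_sold = 102
  Event 12 (sale 1): sell min(1,0)=0. stock: 0 - 0 = 0. total_sold = 102
  Event 13 (sale 12): sell min(12,0)=0. stock: 0 - 0 = 0. total_sold = 102
  Event 14 (sale 7): sell min(7,0)=0. stock: 0 - 0 = 0. total_sold = 102
Final: stock = 0, total_sold = 102

First zero at event 11.

Answer: 11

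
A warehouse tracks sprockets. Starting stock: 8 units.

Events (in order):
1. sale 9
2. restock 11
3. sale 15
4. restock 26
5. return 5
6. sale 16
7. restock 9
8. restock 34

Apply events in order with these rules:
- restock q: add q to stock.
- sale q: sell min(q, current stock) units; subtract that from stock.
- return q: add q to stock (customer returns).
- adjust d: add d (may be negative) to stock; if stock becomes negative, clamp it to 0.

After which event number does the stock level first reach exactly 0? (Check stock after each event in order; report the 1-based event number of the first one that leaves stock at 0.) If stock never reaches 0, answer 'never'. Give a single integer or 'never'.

Processing events:
Start: stock = 8
  Event 1 (sale 9): sell min(9,8)=8. stock: 8 - 8 = 0. total_sold = 8
  Event 2 (restock 11): 0 + 11 = 11
  Event 3 (sale 15): sell min(15,11)=11. stock: 11 - 11 = 0. total_sold = 19
  Event 4 (restock 26): 0 + 26 = 26
  Event 5 (return 5): 26 + 5 = 31
  Event 6 (sale 16): sell min(16,31)=16. stock: 31 - 16 = 15. total_sold = 35
  Event 7 (restock 9): 15 + 9 = 24
  Event 8 (restock 34): 24 + 34 = 58
Final: stock = 58, total_sold = 35

First zero at event 1.

Answer: 1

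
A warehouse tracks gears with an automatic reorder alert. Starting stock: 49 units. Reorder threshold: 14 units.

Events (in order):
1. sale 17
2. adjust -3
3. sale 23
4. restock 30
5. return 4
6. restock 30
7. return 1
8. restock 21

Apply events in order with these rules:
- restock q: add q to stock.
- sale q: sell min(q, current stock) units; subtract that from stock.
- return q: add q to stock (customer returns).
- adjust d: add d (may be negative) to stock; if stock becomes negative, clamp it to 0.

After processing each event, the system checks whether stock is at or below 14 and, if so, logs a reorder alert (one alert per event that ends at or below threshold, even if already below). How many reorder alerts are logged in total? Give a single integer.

Answer: 1

Derivation:
Processing events:
Start: stock = 49
  Event 1 (sale 17): sell min(17,49)=17. stock: 49 - 17 = 32. total_sold = 17
  Event 2 (adjust -3): 32 + -3 = 29
  Event 3 (sale 23): sell min(23,29)=23. stock: 29 - 23 = 6. total_sold = 40
  Event 4 (restock 30): 6 + 30 = 36
  Event 5 (return 4): 36 + 4 = 40
  Event 6 (restock 30): 40 + 30 = 70
  Event 7 (return 1): 70 + 1 = 71
  Event 8 (restock 21): 71 + 21 = 92
Final: stock = 92, total_sold = 40

Checking against threshold 14:
  After event 1: stock=32 > 14
  After event 2: stock=29 > 14
  After event 3: stock=6 <= 14 -> ALERT
  After event 4: stock=36 > 14
  After event 5: stock=40 > 14
  After event 6: stock=70 > 14
  After event 7: stock=71 > 14
  After event 8: stock=92 > 14
Alert events: [3]. Count = 1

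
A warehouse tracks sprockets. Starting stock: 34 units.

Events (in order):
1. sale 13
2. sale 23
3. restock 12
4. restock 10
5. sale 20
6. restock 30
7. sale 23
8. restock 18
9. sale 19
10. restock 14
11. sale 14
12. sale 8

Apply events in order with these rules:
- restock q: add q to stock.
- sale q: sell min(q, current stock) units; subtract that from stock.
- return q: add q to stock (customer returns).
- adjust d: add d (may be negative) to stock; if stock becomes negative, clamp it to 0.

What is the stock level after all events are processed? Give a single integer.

Answer: 0

Derivation:
Processing events:
Start: stock = 34
  Event 1 (sale 13): sell min(13,34)=13. stock: 34 - 13 = 21. total_sold = 13
  Event 2 (sale 23): sell min(23,21)=21. stock: 21 - 21 = 0. total_sold = 34
  Event 3 (restock 12): 0 + 12 = 12
  Event 4 (restock 10): 12 + 10 = 22
  Event 5 (sale 20): sell min(20,22)=20. stock: 22 - 20 = 2. total_sold = 54
  Event 6 (restock 30): 2 + 30 = 32
  Event 7 (sale 23): sell min(23,32)=23. stock: 32 - 23 = 9. total_sold = 77
  Event 8 (restock 18): 9 + 18 = 27
  Event 9 (sale 19): sell min(19,27)=19. stock: 27 - 19 = 8. total_sold = 96
  Event 10 (restock 14): 8 + 14 = 22
  Event 11 (sale 14): sell min(14,22)=14. stock: 22 - 14 = 8. total_sold = 110
  Event 12 (sale 8): sell min(8,8)=8. stock: 8 - 8 = 0. total_sold = 118
Final: stock = 0, total_sold = 118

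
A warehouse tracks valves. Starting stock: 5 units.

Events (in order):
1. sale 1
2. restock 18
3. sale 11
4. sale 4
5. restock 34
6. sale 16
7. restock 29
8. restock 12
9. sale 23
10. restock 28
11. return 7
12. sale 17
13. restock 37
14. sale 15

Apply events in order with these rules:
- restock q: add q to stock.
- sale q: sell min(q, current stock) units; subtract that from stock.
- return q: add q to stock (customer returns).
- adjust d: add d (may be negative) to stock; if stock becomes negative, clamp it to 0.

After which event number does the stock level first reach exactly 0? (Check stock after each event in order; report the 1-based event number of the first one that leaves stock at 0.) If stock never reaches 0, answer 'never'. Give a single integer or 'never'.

Processing events:
Start: stock = 5
  Event 1 (sale 1): sell min(1,5)=1. stock: 5 - 1 = 4. total_sold = 1
  Event 2 (restock 18): 4 + 18 = 22
  Event 3 (sale 11): sell min(11,22)=11. stock: 22 - 11 = 11. total_sold = 12
  Event 4 (sale 4): sell min(4,11)=4. stock: 11 - 4 = 7. total_sold = 16
  Event 5 (restock 34): 7 + 34 = 41
  Event 6 (sale 16): sell min(16,41)=16. stock: 41 - 16 = 25. total_sold = 32
  Event 7 (restock 29): 25 + 29 = 54
  Event 8 (restock 12): 54 + 12 = 66
  Event 9 (sale 23): sell min(23,66)=23. stock: 66 - 23 = 43. total_sold = 55
  Event 10 (restock 28): 43 + 28 = 71
  Event 11 (return 7): 71 + 7 = 78
  Event 12 (sale 17): sell min(17,78)=17. stock: 78 - 17 = 61. total_sold = 72
  Event 13 (restock 37): 61 + 37 = 98
  Event 14 (sale 15): sell min(15,98)=15. stock: 98 - 15 = 83. total_sold = 87
Final: stock = 83, total_sold = 87

Stock never reaches 0.

Answer: never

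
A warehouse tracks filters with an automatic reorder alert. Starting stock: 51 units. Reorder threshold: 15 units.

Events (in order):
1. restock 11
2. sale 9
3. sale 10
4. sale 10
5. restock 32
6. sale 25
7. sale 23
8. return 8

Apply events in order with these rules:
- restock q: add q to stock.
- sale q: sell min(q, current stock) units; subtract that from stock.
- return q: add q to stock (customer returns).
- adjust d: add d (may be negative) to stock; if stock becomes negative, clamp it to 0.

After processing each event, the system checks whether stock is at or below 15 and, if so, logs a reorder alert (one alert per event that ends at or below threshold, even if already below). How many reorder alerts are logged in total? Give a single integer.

Processing events:
Start: stock = 51
  Event 1 (restock 11): 51 + 11 = 62
  Event 2 (sale 9): sell min(9,62)=9. stock: 62 - 9 = 53. total_sold = 9
  Event 3 (sale 10): sell min(10,53)=10. stock: 53 - 10 = 43. total_sold = 19
  Event 4 (sale 10): sell min(10,43)=10. stock: 43 - 10 = 33. total_sold = 29
  Event 5 (restock 32): 33 + 32 = 65
  Event 6 (sale 25): sell min(25,65)=25. stock: 65 - 25 = 40. total_sold = 54
  Event 7 (sale 23): sell min(23,40)=23. stock: 40 - 23 = 17. total_sold = 77
  Event 8 (return 8): 17 + 8 = 25
Final: stock = 25, total_sold = 77

Checking against threshold 15:
  After event 1: stock=62 > 15
  After event 2: stock=53 > 15
  After event 3: stock=43 > 15
  After event 4: stock=33 > 15
  After event 5: stock=65 > 15
  After event 6: stock=40 > 15
  After event 7: stock=17 > 15
  After event 8: stock=25 > 15
Alert events: []. Count = 0

Answer: 0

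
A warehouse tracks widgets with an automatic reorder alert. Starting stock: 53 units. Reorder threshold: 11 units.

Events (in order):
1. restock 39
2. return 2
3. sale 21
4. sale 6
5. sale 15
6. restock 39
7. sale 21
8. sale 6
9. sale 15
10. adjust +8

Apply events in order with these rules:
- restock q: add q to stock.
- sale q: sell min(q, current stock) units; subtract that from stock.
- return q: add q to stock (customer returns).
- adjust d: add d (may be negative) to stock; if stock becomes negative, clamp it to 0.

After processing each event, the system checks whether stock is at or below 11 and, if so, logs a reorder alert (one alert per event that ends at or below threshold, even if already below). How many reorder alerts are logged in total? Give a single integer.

Processing events:
Start: stock = 53
  Event 1 (restock 39): 53 + 39 = 92
  Event 2 (return 2): 92 + 2 = 94
  Event 3 (sale 21): sell min(21,94)=21. stock: 94 - 21 = 73. total_sold = 21
  Event 4 (sale 6): sell min(6,73)=6. stock: 73 - 6 = 67. total_sold = 27
  Event 5 (sale 15): sell min(15,67)=15. stock: 67 - 15 = 52. total_sold = 42
  Event 6 (restock 39): 52 + 39 = 91
  Event 7 (sale 21): sell min(21,91)=21. stock: 91 - 21 = 70. total_sold = 63
  Event 8 (sale 6): sell min(6,70)=6. stock: 70 - 6 = 64. total_sold = 69
  Event 9 (sale 15): sell min(15,64)=15. stock: 64 - 15 = 49. total_sold = 84
  Event 10 (adjust +8): 49 + 8 = 57
Final: stock = 57, total_sold = 84

Checking against threshold 11:
  After event 1: stock=92 > 11
  After event 2: stock=94 > 11
  After event 3: stock=73 > 11
  After event 4: stock=67 > 11
  After event 5: stock=52 > 11
  After event 6: stock=91 > 11
  After event 7: stock=70 > 11
  After event 8: stock=64 > 11
  After event 9: stock=49 > 11
  After event 10: stock=57 > 11
Alert events: []. Count = 0

Answer: 0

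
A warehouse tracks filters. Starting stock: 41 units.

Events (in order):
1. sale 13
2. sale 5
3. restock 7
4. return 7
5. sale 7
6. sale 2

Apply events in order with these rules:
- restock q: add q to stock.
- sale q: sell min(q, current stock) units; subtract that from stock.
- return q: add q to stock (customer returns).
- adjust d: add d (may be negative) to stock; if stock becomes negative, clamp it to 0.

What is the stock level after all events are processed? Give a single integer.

Answer: 28

Derivation:
Processing events:
Start: stock = 41
  Event 1 (sale 13): sell min(13,41)=13. stock: 41 - 13 = 28. total_sold = 13
  Event 2 (sale 5): sell min(5,28)=5. stock: 28 - 5 = 23. total_sold = 18
  Event 3 (restock 7): 23 + 7 = 30
  Event 4 (return 7): 30 + 7 = 37
  Event 5 (sale 7): sell min(7,37)=7. stock: 37 - 7 = 30. total_sold = 25
  Event 6 (sale 2): sell min(2,30)=2. stock: 30 - 2 = 28. total_sold = 27
Final: stock = 28, total_sold = 27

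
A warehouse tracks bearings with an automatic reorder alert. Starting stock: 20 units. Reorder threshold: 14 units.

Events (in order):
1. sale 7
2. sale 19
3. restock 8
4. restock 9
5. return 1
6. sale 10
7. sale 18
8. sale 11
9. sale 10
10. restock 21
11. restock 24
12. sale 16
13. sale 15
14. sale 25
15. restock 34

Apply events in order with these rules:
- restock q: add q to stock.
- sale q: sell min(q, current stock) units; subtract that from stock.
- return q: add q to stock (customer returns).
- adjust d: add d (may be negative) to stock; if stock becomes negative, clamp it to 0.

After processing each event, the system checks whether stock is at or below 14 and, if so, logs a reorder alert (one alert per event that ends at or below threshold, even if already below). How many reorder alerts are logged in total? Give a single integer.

Processing events:
Start: stock = 20
  Event 1 (sale 7): sell min(7,20)=7. stock: 20 - 7 = 13. total_sold = 7
  Event 2 (sale 19): sell min(19,13)=13. stock: 13 - 13 = 0. total_sold = 20
  Event 3 (restock 8): 0 + 8 = 8
  Event 4 (restock 9): 8 + 9 = 17
  Event 5 (return 1): 17 + 1 = 18
  Event 6 (sale 10): sell min(10,18)=10. stock: 18 - 10 = 8. total_sold = 30
  Event 7 (sale 18): sell min(18,8)=8. stock: 8 - 8 = 0. total_sold = 38
  Event 8 (sale 11): sell min(11,0)=0. stock: 0 - 0 = 0. total_sold = 38
  Event 9 (sale 10): sell min(10,0)=0. stock: 0 - 0 = 0. total_sold = 38
  Event 10 (restock 21): 0 + 21 = 21
  Event 11 (restock 24): 21 + 24 = 45
  Event 12 (sale 16): sell min(16,45)=16. stock: 45 - 16 = 29. total_sold = 54
  Event 13 (sale 15): sell min(15,29)=15. stock: 29 - 15 = 14. total_sold = 69
  Event 14 (sale 25): sell min(25,14)=14. stock: 14 - 14 = 0. total_sold = 83
  Event 15 (restock 34): 0 + 34 = 34
Final: stock = 34, total_sold = 83

Checking against threshold 14:
  After event 1: stock=13 <= 14 -> ALERT
  After event 2: stock=0 <= 14 -> ALERT
  After event 3: stock=8 <= 14 -> ALERT
  After event 4: stock=17 > 14
  After event 5: stock=18 > 14
  After event 6: stock=8 <= 14 -> ALERT
  After event 7: stock=0 <= 14 -> ALERT
  After event 8: stock=0 <= 14 -> ALERT
  After event 9: stock=0 <= 14 -> ALERT
  After event 10: stock=21 > 14
  After event 11: stock=45 > 14
  After event 12: stock=29 > 14
  After event 13: stock=14 <= 14 -> ALERT
  After event 14: stock=0 <= 14 -> ALERT
  After event 15: stock=34 > 14
Alert events: [1, 2, 3, 6, 7, 8, 9, 13, 14]. Count = 9

Answer: 9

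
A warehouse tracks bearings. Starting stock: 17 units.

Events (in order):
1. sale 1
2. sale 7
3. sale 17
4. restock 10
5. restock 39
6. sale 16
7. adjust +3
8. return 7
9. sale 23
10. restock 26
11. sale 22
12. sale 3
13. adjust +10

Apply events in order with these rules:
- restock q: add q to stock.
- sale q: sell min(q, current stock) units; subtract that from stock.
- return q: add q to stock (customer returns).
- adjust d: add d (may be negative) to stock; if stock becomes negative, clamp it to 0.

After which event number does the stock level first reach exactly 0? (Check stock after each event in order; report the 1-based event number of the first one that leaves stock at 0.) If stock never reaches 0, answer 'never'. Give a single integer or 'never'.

Answer: 3

Derivation:
Processing events:
Start: stock = 17
  Event 1 (sale 1): sell min(1,17)=1. stock: 17 - 1 = 16. total_sold = 1
  Event 2 (sale 7): sell min(7,16)=7. stock: 16 - 7 = 9. total_sold = 8
  Event 3 (sale 17): sell min(17,9)=9. stock: 9 - 9 = 0. total_sold = 17
  Event 4 (restock 10): 0 + 10 = 10
  Event 5 (restock 39): 10 + 39 = 49
  Event 6 (sale 16): sell min(16,49)=16. stock: 49 - 16 = 33. total_sold = 33
  Event 7 (adjust +3): 33 + 3 = 36
  Event 8 (return 7): 36 + 7 = 43
  Event 9 (sale 23): sell min(23,43)=23. stock: 43 - 23 = 20. total_sold = 56
  Event 10 (restock 26): 20 + 26 = 46
  Event 11 (sale 22): sell min(22,46)=22. stock: 46 - 22 = 24. total_sold = 78
  Event 12 (sale 3): sell min(3,24)=3. stock: 24 - 3 = 21. total_sold = 81
  Event 13 (adjust +10): 21 + 10 = 31
Final: stock = 31, total_sold = 81

First zero at event 3.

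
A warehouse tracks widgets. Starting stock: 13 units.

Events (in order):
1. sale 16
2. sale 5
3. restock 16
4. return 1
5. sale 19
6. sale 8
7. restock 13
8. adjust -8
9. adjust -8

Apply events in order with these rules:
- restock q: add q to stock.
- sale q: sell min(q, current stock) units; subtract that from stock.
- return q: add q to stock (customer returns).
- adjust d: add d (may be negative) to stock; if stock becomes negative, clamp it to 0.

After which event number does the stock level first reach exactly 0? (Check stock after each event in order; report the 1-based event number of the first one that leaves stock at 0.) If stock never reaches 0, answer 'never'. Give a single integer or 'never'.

Processing events:
Start: stock = 13
  Event 1 (sale 16): sell min(16,13)=13. stock: 13 - 13 = 0. total_sold = 13
  Event 2 (sale 5): sell min(5,0)=0. stock: 0 - 0 = 0. total_sold = 13
  Event 3 (restock 16): 0 + 16 = 16
  Event 4 (return 1): 16 + 1 = 17
  Event 5 (sale 19): sell min(19,17)=17. stock: 17 - 17 = 0. total_sold = 30
  Event 6 (sale 8): sell min(8,0)=0. stock: 0 - 0 = 0. total_sold = 30
  Event 7 (restock 13): 0 + 13 = 13
  Event 8 (adjust -8): 13 + -8 = 5
  Event 9 (adjust -8): 5 + -8 = 0 (clamped to 0)
Final: stock = 0, total_sold = 30

First zero at event 1.

Answer: 1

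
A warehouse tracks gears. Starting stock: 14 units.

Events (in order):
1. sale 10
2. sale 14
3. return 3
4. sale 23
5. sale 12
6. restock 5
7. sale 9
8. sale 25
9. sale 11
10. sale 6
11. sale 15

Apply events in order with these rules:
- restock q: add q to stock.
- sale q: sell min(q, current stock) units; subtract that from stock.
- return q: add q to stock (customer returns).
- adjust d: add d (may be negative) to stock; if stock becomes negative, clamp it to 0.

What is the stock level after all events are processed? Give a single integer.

Answer: 0

Derivation:
Processing events:
Start: stock = 14
  Event 1 (sale 10): sell min(10,14)=10. stock: 14 - 10 = 4. total_sold = 10
  Event 2 (sale 14): sell min(14,4)=4. stock: 4 - 4 = 0. total_sold = 14
  Event 3 (return 3): 0 + 3 = 3
  Event 4 (sale 23): sell min(23,3)=3. stock: 3 - 3 = 0. total_sold = 17
  Event 5 (sale 12): sell min(12,0)=0. stock: 0 - 0 = 0. total_sold = 17
  Event 6 (restock 5): 0 + 5 = 5
  Event 7 (sale 9): sell min(9,5)=5. stock: 5 - 5 = 0. total_sold = 22
  Event 8 (sale 25): sell min(25,0)=0. stock: 0 - 0 = 0. total_sold = 22
  Event 9 (sale 11): sell min(11,0)=0. stock: 0 - 0 = 0. total_sold = 22
  Event 10 (sale 6): sell min(6,0)=0. stock: 0 - 0 = 0. total_sold = 22
  Event 11 (sale 15): sell min(15,0)=0. stock: 0 - 0 = 0. total_sold = 22
Final: stock = 0, total_sold = 22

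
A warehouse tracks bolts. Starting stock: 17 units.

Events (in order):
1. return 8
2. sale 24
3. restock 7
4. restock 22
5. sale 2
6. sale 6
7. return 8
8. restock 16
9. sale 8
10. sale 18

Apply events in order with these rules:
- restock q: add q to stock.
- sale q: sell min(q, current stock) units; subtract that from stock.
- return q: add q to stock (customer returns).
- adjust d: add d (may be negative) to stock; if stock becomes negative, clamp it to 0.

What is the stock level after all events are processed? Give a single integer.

Processing events:
Start: stock = 17
  Event 1 (return 8): 17 + 8 = 25
  Event 2 (sale 24): sell min(24,25)=24. stock: 25 - 24 = 1. total_sold = 24
  Event 3 (restock 7): 1 + 7 = 8
  Event 4 (restock 22): 8 + 22 = 30
  Event 5 (sale 2): sell min(2,30)=2. stock: 30 - 2 = 28. total_sold = 26
  Event 6 (sale 6): sell min(6,28)=6. stock: 28 - 6 = 22. total_sold = 32
  Event 7 (return 8): 22 + 8 = 30
  Event 8 (restock 16): 30 + 16 = 46
  Event 9 (sale 8): sell min(8,46)=8. stock: 46 - 8 = 38. total_sold = 40
  Event 10 (sale 18): sell min(18,38)=18. stock: 38 - 18 = 20. total_sold = 58
Final: stock = 20, total_sold = 58

Answer: 20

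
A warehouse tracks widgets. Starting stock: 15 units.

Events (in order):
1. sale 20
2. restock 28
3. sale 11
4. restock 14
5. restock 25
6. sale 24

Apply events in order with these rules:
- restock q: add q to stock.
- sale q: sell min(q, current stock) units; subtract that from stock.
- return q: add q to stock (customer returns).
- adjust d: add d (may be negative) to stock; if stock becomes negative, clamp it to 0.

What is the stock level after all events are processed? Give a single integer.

Answer: 32

Derivation:
Processing events:
Start: stock = 15
  Event 1 (sale 20): sell min(20,15)=15. stock: 15 - 15 = 0. total_sold = 15
  Event 2 (restock 28): 0 + 28 = 28
  Event 3 (sale 11): sell min(11,28)=11. stock: 28 - 11 = 17. total_sold = 26
  Event 4 (restock 14): 17 + 14 = 31
  Event 5 (restock 25): 31 + 25 = 56
  Event 6 (sale 24): sell min(24,56)=24. stock: 56 - 24 = 32. total_sold = 50
Final: stock = 32, total_sold = 50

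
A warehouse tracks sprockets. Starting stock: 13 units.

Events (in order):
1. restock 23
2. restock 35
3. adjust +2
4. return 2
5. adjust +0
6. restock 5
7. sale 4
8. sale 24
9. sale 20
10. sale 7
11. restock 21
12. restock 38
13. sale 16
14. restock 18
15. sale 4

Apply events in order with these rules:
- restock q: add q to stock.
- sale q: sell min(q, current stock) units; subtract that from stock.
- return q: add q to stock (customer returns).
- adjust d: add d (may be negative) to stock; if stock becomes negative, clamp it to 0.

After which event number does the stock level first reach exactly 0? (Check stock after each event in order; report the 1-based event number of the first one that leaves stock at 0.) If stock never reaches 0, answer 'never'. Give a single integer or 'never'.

Answer: never

Derivation:
Processing events:
Start: stock = 13
  Event 1 (restock 23): 13 + 23 = 36
  Event 2 (restock 35): 36 + 35 = 71
  Event 3 (adjust +2): 71 + 2 = 73
  Event 4 (return 2): 73 + 2 = 75
  Event 5 (adjust +0): 75 + 0 = 75
  Event 6 (restock 5): 75 + 5 = 80
  Event 7 (sale 4): sell min(4,80)=4. stock: 80 - 4 = 76. total_sold = 4
  Event 8 (sale 24): sell min(24,76)=24. stock: 76 - 24 = 52. total_sold = 28
  Event 9 (sale 20): sell min(20,52)=20. stock: 52 - 20 = 32. total_sold = 48
  Event 10 (sale 7): sell min(7,32)=7. stock: 32 - 7 = 25. total_sold = 55
  Event 11 (restock 21): 25 + 21 = 46
  Event 12 (restock 38): 46 + 38 = 84
  Event 13 (sale 16): sell min(16,84)=16. stock: 84 - 16 = 68. total_sold = 71
  Event 14 (restock 18): 68 + 18 = 86
  Event 15 (sale 4): sell min(4,86)=4. stock: 86 - 4 = 82. total_sold = 75
Final: stock = 82, total_sold = 75

Stock never reaches 0.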